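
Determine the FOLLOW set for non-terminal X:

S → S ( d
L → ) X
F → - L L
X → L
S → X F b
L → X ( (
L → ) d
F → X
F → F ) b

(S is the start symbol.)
{ '(', ')', '-', 'b' }

To compute FOLLOW(X), find every occurrence of X on a right-hand side N → α X β: add FIRST(β) \ {ε}, and if β is empty or nullable also add FOLLOW(N). Iterate to a fixed point.

In L → ) X: X is at the end, add FOLLOW(L)
In S → X F b: X is followed by F b, add FIRST(F b) \ {ε} = { ')', '-' }
In L → X ( (: X is followed by '(' '(', add FIRST('(' '(') \ {ε} = { '(' }
In F → X: X is at the end, add FOLLOW(F)

The FOLLOW sets referred to above (computed the same way, to a fixed point):
  FOLLOW(L) = { '(', ')', '-', 'b' }
  FOLLOW(F) = { ')', 'b' }

Taking the union: FOLLOW(X) = { '(', ')', '-', 'b' }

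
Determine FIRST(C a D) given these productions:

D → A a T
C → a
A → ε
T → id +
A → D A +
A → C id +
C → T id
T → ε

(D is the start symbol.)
FIRST sets of the non-terminals involved (from the grammar, by fixed-point iteration):
  FIRST(C) = { 'a', 'id' }

To compute FIRST(C a D), process the symbols left to right:
Symbol C is a non-terminal. Add FIRST(C) \ {ε} = { 'a', 'id' }
C is not nullable (ε ∉ FIRST(C)), so stop here.
FIRST(C a D) = { 'a', 'id' }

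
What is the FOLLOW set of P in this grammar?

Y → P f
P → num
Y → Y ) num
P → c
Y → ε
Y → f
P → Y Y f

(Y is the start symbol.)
{ 'f' }

In Y → P f: P is followed by f, add FIRST(f) \ {ε} = { 'f' }

Taking the union: FOLLOW(P) = { 'f' }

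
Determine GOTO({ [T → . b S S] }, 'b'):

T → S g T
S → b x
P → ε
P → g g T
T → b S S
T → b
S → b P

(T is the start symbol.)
{ [S → . b P], [S → . b x], [T → b . S S] }

GOTO(I, 'b') = CLOSURE({ [A → αX.β] : [A → α.Xβ] ∈ I, X = 'b' })

Items with dot before 'b', with the dot advanced:
  [T → . b S S] → [T → b . S S]
Closure of the advanced items:
  [T → b . S S] has the dot before S: add [S → . b x], [S → . b P]

GOTO = { [S → . b P], [S → . b x], [T → b . S S] }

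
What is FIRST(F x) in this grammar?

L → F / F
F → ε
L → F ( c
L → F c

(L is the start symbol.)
FIRST sets of the non-terminals involved (from the grammar, by fixed-point iteration):
  FIRST(F) = { ε }

To compute FIRST(F x), process the symbols left to right:
Symbol F is a non-terminal. Add FIRST(F) \ {ε} = { }
F is nullable (ε ∈ FIRST(F)), continue to the next symbol.
Symbol x is a terminal. Add 'x' and stop.
FIRST(F x) = { 'x' }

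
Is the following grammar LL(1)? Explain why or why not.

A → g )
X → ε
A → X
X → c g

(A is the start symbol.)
Yes, the grammar is LL(1).

A grammar is LL(1) if for each non-terminal N with multiple productions, the predict sets of those productions are pairwise disjoint, where PREDICT(N → α) = (FIRST(α) \ {ε}) ∪ (FOLLOW(N) if α ⇒* ε).

Relevant sets:
  FIRST(X) = { 'c', ε }
  FOLLOW(A) = { $ }
  FOLLOW(X) = { $ }

For A:
  PREDICT(A → g ')') = { 'g' }
  PREDICT(A → X) = { $, 'c' }
For X:
  PREDICT(X → ε) = { $ }
  PREDICT(X → c g) = { 'c' }

All predict sets are disjoint. The grammar IS LL(1).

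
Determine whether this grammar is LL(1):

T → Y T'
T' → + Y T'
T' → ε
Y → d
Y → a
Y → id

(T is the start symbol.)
Yes, the grammar is LL(1).

A grammar is LL(1) if for each non-terminal N with multiple productions, the predict sets of those productions are pairwise disjoint, where PREDICT(N → α) = (FIRST(α) \ {ε}) ∪ (FOLLOW(N) if α ⇒* ε).

Relevant sets:
  FOLLOW(T') = { $ }

For T':
  PREDICT(T' → '+' Y T') = { '+' }
  PREDICT(T' → ε) = { $ }
For Y:
  PREDICT(Y → d) = { 'd' }
  PREDICT(Y → a) = { 'a' }
  PREDICT(Y → id) = { 'id' }
T has a single production, so nothing to check there.

All predict sets are disjoint. The grammar IS LL(1).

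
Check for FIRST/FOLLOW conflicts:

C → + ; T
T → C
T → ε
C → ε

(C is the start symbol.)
A FIRST/FOLLOW conflict occurs when a non-terminal N has a nullable alternative N → β (β ⇒* ε) and another alternative N → α with FIRST(α) ∩ FOLLOW(N) ≠ ∅: on such a lookahead the parser cannot decide between expanding α and letting N vanish via β.

Nullable non-terminals: C, T.
FIRST sets used below: FIRST(C) = { '+', ε }

C: nullable alternative(s) C → ε; FOLLOW(C) = { $ }
  C → + ; T: FIRST \ {ε} = { '+' } — disjoint from FOLLOW(C)
  C → ε: FIRST \ {ε} = { } — this is the only nullable alternative, skip

T: nullable alternative(s) T → C, T → ε; FOLLOW(T) = { $ }
  T → C: FIRST \ {ε} = { '+' } — disjoint from FOLLOW(T)
  T → ε: FIRST \ {ε} = { } — disjoint from FOLLOW(T)

No FIRST/FOLLOW conflicts found.

Answer: No FIRST/FOLLOW conflicts.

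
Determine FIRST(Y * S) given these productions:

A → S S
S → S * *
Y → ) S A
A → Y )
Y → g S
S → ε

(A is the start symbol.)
{ ')', 'g' }

FIRST sets of the non-terminals involved (from the grammar, by fixed-point iteration):
  FIRST(Y) = { ')', 'g' }

To compute FIRST(Y * S), process the symbols left to right:
Symbol Y is a non-terminal. Add FIRST(Y) \ {ε} = { ')', 'g' }
Y is not nullable (ε ∉ FIRST(Y)), so stop here.
FIRST(Y * S) = { ')', 'g' }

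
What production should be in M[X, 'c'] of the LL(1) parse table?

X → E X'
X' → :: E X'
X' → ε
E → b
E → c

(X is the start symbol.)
To find M[X, 'c'], we find productions for X where 'c' is in the predict set (PREDICT(N → α) = (FIRST(α) \ {ε}) ∪ (FOLLOW(N) if α ⇒* ε)).

Relevant sets:
  FIRST(E) = { 'b', 'c' }

X → E X': PREDICT = { 'b', 'c' }
  'c' is in predict set, so this production goes in M[X, 'c']

M[X, 'c'] = X → E X'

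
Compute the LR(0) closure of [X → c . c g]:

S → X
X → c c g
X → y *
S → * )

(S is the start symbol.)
Start with: [X → c . c g]
The dot precedes the terminal c, so nothing is added.

CLOSURE = { [X → c . c g] }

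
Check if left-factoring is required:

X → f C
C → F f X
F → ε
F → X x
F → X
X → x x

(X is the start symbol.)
Yes, F has productions with common prefix 'X'

Left-factoring is needed when two productions for the same non-terminal
share a common prefix on the right-hand side.

Productions for X:
  X → f C
  X → x x
Productions for F:
  F → ε
  F → X x
  F → X

Found common prefix 'X' in productions for F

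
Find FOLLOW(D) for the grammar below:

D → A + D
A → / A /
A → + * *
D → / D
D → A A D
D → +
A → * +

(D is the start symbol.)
{ $ }

To compute FOLLOW(D), find every occurrence of D on a right-hand side N → α D β: add FIRST(β) \ {ε}, and if β is empty or nullable also add FOLLOW(N). Iterate to a fixed point.

D is the start symbol, so $ ∈ FOLLOW(D).
In D → A + D: D is at the end; this adds FOLLOW(D) to itself — nothing new
In D → / D: D is at the end; this adds FOLLOW(D) to itself — nothing new
In D → A A D: D is at the end; this adds FOLLOW(D) to itself — nothing new

Taking the union: FOLLOW(D) = { $ }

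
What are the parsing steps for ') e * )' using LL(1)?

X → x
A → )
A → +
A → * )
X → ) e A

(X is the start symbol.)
Stack is shown with the top on the left.

Stack    Input      Action
--------------------------
X $      ) e * ) $  output X → ) e A
) e A $  ) e * ) $  match ')'
e A $    e * ) $    match 'e'
A $      * ) $      output A → * )
* ) $    * ) $      match '*'
) $      ) $        match ')'
$        $          accept

The string is accepted.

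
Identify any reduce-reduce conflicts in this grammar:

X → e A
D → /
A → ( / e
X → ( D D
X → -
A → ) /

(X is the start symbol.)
No reduce-reduce conflicts

Augment with X' → X and build the canonical LR(0) collection (I0 = CLOSURE({[X' → . X]}), then GOTO on every symbol after a dot until no new states appear). It has 14 states:
  I0: { [X → . ( D D], [X → . -], [X → . e A], [X' → . X] }  — shift
  I1: { [D → . /], [X → ( . D D] }  — shift
  I2: { [X → - .] }  — reduce
  I3: { [X' → X .] }  — accept
  I4: { [A → . ( / e], [A → . ) /], [X → e . A] }  — shift
  I5: { [A → ( . / e] }  — shift
  I6: { [A → ) . /] }  — shift
  I7: { [X → e A .] }  — reduce
  I8: { [A → ) / .] }  — reduce
  I9: { [A → ( / . e] }  — shift
  I10: { [A → ( / e .] }  — reduce
  I11: { [D → / .] }  — reduce
  I12: { [D → . /], [X → ( D . D] }  — shift
  I13: { [X → ( D D .] }  — reduce

No state contains more than one complete item.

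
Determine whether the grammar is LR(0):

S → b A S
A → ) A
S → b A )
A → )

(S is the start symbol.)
No. Shift-reduce conflict between [A → ) .] and [A → . )]

Augment with S' → S and build the canonical LR(0) collection (I0 = CLOSURE({[S' → . S]}), then GOTO on every symbol after a dot until no new states appear). It has 8 states:
  I0: { [S → . b A )], [S → . b A S], [S' → . S] }  — shift
  I1: { [S' → S .] }  — accept
  I2: { [A → . ) A], [A → . )], [S → b . A )], [S → b . A S] }  — shift
  I3: { [A → ) . A], [A → ) .], [A → . ) A], [A → . )] }  — shift, reduce
  I4: { [S → . b A )], [S → . b A S], [S → b A . )], [S → b A . S] }  — shift
  I5: { [S → b A ) .] }  — reduce
  I6: { [S → b A S .] }  — reduce
  I7: { [A → ) A .] }  — reduce

Conflict in state I3:
  Shift-reduce conflict between [A → ) .] and [A → . )]
So the grammar is NOT LR(0).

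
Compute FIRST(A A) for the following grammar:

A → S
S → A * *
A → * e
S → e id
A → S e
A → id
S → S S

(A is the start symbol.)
FIRST sets of the non-terminals involved (from the grammar, by fixed-point iteration):
  FIRST(A) = { '*', 'e', 'id' }

To compute FIRST(A A), process the symbols left to right:
Symbol A is a non-terminal. Add FIRST(A) \ {ε} = { '*', 'e', 'id' }
A is not nullable (ε ∉ FIRST(A)), so stop here.
FIRST(A A) = { '*', 'e', 'id' }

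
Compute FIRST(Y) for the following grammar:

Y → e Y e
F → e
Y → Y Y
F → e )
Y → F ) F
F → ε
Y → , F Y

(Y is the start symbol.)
FIRST sets of the other non-terminals involved (by the same procedure, iterated to a fixed point):
  FIRST(F) = { 'e', ε }

From Y → e Y e:
  - e is a terminal: add 'e' and stop
From Y → Y Y:
  - Y is the symbol being defined: contributes nothing new
    Y is not nullable, so stop
From Y → F ) F:
  - F is a non-terminal: add FIRST(F) \ {ε} = { 'e' }
    F is nullable, so continue to the next symbol
  - ')' is a terminal: add ')' and stop
From Y → , F Y:
  - ',' is a terminal: add ',' and stop

Collecting: FIRST(Y) = { ')', ',', 'e' }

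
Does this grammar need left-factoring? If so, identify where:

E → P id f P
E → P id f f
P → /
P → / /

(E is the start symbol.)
Yes, E has productions with common prefix 'P id f'; P has productions with common prefix '/'

Left-factoring is needed when two productions for the same non-terminal
share a common prefix on the right-hand side.

Productions for E:
  E → P id f P
  E → P id f f
Productions for P:
  P → /
  P → / /

Found common prefix 'P id f' in productions for E
Found common prefix '/' in productions for P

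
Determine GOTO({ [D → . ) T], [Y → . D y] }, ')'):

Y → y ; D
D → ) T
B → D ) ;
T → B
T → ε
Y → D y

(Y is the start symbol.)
{ [B → . D ) ;], [D → ) . T], [D → . ) T], [T → . B], [T → .] }

GOTO(I, ')') = CLOSURE({ [A → αX.β] : [A → α.Xβ] ∈ I, X = ')' })

Items with dot before ')', with the dot advanced:
  [D → . ) T] → [D → ) . T]
Closure of the advanced items:
  [D → ) . T] has the dot before T: add [T → . B], [T → .]
  [T → . B] has the dot before B: add [B → . D ) ;]
  [B → . D ) ;] has the dot before D: add [D → . ) T]

GOTO = { [B → . D ) ;], [D → ) . T], [D → . ) T], [T → . B], [T → .] }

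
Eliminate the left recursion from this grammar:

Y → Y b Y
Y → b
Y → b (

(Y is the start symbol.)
Y is directly left-recursive. The standard transformation for
  A → A α₁ | ... | A α_m | β₁ | ... | β_n
is
  A  → β₁ A' | ... | β_n A'
  A' → α₁ A' | ... | α_m A' | ε

Y → b becomes Y → b Y'
Y → b ( becomes Y → b ( Y'
Y → Y b Y becomes Y' → b Y Y'
Add Y' → ε

Resulting grammar:
Y → b Y'
Y → b ( Y'
Y' → b Y Y'
Y' → ε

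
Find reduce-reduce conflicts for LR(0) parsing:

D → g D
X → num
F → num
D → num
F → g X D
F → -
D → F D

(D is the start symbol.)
Augment with D' → D and build the canonical LR(0) collection (I0 = CLOSURE({[D' → . D]}), then GOTO on every symbol after a dot until no new states appear). It has 11 states:
  I0: { [D → . F D], [D → . g D], [D → . num], [D' → . D], [F → . -], [F → . g X D], [F → . num] }  — shift
  I1: { [F → - .] }  — reduce
  I2: { [D' → D .] }  — accept
  I3: { [D → . F D], [D → . g D], [D → . num], [D → F . D], [F → . -], [F → . g X D], [F → . num] }  — shift
  I4: { [D → . F D], [D → . g D], [D → . num], [D → g . D], [F → . -], [F → . g X D], [F → . num], [F → g . X D], [X → . num] }  — shift
  I5: { [D → num .], [F → num .] }  — 2 reduces
  I6: { [D → g D .] }  — reduce
  I7: { [D → . F D], [D → . g D], [D → . num], [F → . -], [F → . g X D], [F → . num], [F → g X . D] }  — shift
  I8: { [D → num .], [F → num .], [X → num .] }  — 3 reduces
  I9: { [F → g X D .] }  — reduce
  I10: { [D → F D .] }  — reduce

I5 contains complete items [D → num .], [F → num .] — reduce-reduce conflict.
I8 contains complete items [D → num .], [F → num .], [X → num .] — reduce-reduce conflict.

Answer: Yes — I5: [D → num .] vs [F → num .]; I8: [D → num .] vs [F → num .]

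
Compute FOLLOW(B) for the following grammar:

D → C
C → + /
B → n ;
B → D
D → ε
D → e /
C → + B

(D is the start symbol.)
To compute FOLLOW(B), find every occurrence of B on a right-hand side N → α B β: add FIRST(β) \ {ε}, and if β is empty or nullable also add FOLLOW(N). Iterate to a fixed point.

In C → + B: B is at the end, add FOLLOW(C)

The FOLLOW sets referred to above (computed the same way, to a fixed point):
  FOLLOW(C) = { $ }

Taking the union: FOLLOW(B) = { $ }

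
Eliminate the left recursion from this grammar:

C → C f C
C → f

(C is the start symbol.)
C → f C'
C' → f C C'
C' → ε

C is directly left-recursive. The standard transformation for
  A → A α₁ | ... | A α_m | β₁ | ... | β_n
is
  A  → β₁ A' | ... | β_n A'
  A' → α₁ A' | ... | α_m A' | ε

C → f becomes C → f C'
C → C f C becomes C' → f C C'
Add C' → ε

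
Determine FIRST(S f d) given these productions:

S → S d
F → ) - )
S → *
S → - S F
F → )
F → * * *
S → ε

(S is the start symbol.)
FIRST sets of the non-terminals involved (from the grammar, by fixed-point iteration):
  FIRST(S) = { '*', '-', 'd', ε }

To compute FIRST(S f d), process the symbols left to right:
Symbol S is a non-terminal. Add FIRST(S) \ {ε} = { '*', '-', 'd' }
S is nullable (ε ∈ FIRST(S)), continue to the next symbol.
Symbol f is a terminal. Add 'f' and stop.
FIRST(S f d) = { '*', '-', 'd', 'f' }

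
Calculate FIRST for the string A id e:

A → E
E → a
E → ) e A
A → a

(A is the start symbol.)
FIRST sets of the non-terminals involved (from the grammar, by fixed-point iteration):
  FIRST(A) = { ')', 'a' }

To compute FIRST(A id e), process the symbols left to right:
Symbol A is a non-terminal. Add FIRST(A) \ {ε} = { ')', 'a' }
A is not nullable (ε ∉ FIRST(A)), so stop here.
FIRST(A id e) = { ')', 'a' }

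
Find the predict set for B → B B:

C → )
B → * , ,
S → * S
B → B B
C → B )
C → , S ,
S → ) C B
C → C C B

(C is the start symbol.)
{ '*' }

PREDICT(B → B B) = (FIRST(RHS) \ {ε}) ∪ (FOLLOW(B) if ε ∈ FIRST(RHS), i.e. RHS ⇒* ε)
FIRST(B) = { '*' }
FIRST(B B) = { '*' }
ε ∉ FIRST(B B), so FOLLOW(B) is not added.
PREDICT(B → B B) = { '*' }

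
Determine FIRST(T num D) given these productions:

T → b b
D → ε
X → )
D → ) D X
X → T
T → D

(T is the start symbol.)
FIRST sets of the non-terminals involved (from the grammar, by fixed-point iteration):
  FIRST(T) = { ')', 'b', ε }

To compute FIRST(T num D), process the symbols left to right:
Symbol T is a non-terminal. Add FIRST(T) \ {ε} = { ')', 'b' }
T is nullable (ε ∈ FIRST(T)), continue to the next symbol.
Symbol num is a terminal. Add 'num' and stop.
FIRST(T num D) = { ')', 'b', 'num' }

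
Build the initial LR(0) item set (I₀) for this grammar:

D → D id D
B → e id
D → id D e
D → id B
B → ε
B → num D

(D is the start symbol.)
{ [D → . D id D], [D → . id B], [D → . id D e], [D' → . D] }

First, augment the grammar with D' → D
I₀ = CLOSURE({ [D' → . D] }):
  [D' → . D] has the dot before D: add [D → . D id D], [D → . id D e], [D → . id B]
No further items can be added.

I₀ = { [D → . D id D], [D → . id B], [D → . id D e], [D' → . D] }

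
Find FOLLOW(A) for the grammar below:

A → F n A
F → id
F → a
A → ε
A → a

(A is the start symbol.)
A is the start symbol, so $ ∈ FOLLOW(A).
In A → F n A: A is at the end; this adds FOLLOW(A) to itself — nothing new

Taking the union: FOLLOW(A) = { $ }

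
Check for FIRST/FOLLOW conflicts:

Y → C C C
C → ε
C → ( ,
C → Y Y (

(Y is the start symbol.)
Yes. C → '(' ',' with FOLLOW(C) on { '(' }; C → Y Y '(' with FOLLOW(C) on { '(' }

A FIRST/FOLLOW conflict occurs when a non-terminal N has a nullable alternative N → β (β ⇒* ε) and another alternative N → α with FIRST(α) ∩ FOLLOW(N) ≠ ∅: on such a lookahead the parser cannot decide between expanding α and letting N vanish via β.

Nullable non-terminals: C, Y.
FIRST sets used below: FIRST(Y) = { '(', ε }

C: nullable alternative(s) C → ε; FOLLOW(C) = { $, '(' }
  C → ε: FIRST \ {ε} = { } — this is the only nullable alternative, skip
  C → ( ,: FIRST \ {ε} = { '(' } — overlaps FOLLOW(C) on { '(' }: CONFLICT
  C → Y Y (: FIRST \ {ε} = { '(' } — overlaps FOLLOW(C) on { '(' }: CONFLICT
Y has a nullable alternative but only one production, so nothing to check.

So the grammar has 2 FIRST/FOLLOW conflicts (marked CONFLICT above).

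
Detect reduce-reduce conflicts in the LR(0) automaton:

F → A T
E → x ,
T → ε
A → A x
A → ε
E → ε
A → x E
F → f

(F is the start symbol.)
Augment with F' → F and build the canonical LR(0) collection (I0 = CLOSURE({[F' → . F]}), then GOTO on every symbol after a dot until no new states appear). It has 10 states:
  I0: { [A → . A x], [A → . x E], [A → .], [F → . A T], [F → . f], [F' → . F] }  — shift, reduce
  I1: { [A → A . x], [F → A . T], [T → .] }  — shift, reduce
  I2: { [F' → F .] }  — accept
  I3: { [F → f .] }  — reduce
  I4: { [A → x . E], [E → . x ,], [E → .] }  — shift, reduce
  I5: { [A → x E .] }  — reduce
  I6: { [E → x . ,] }  — shift
  I7: { [E → x , .] }  — reduce
  I8: { [F → A T .] }  — reduce
  I9: { [A → A x .] }  — reduce

No state contains more than one complete item.

Answer: No reduce-reduce conflicts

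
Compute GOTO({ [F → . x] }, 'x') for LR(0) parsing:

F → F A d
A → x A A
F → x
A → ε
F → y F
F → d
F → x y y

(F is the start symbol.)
{ [F → x .] }

GOTO(I, 'x') = CLOSURE({ [A → αX.β] : [A → α.Xβ] ∈ I, X = 'x' })

Items with dot before 'x', with the dot advanced:
  [F → . x] → [F → x .]
Closure adds nothing (no advanced item has the dot before a non-terminal).

GOTO = { [F → x .] }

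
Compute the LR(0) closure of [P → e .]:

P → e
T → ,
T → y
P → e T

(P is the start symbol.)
{ [P → e .] }

To compute CLOSURE, for each item [A → α.Bβ] where B is a non-terminal, add [B → .γ] for all productions B → γ; repeat for the newly added items until nothing changes.

Start with: [P → e .]
The dot is at the end, so nothing is added.

CLOSURE = { [P → e .] }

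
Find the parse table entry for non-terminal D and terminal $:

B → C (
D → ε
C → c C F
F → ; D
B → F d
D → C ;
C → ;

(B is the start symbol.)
To find M[D, $], we find productions for D where $ is in the predict set (PREDICT(N → α) = (FIRST(α) \ {ε}) ∪ (FOLLOW(N) if α ⇒* ε)).

Relevant sets:
  FIRST(C) = { ';', 'c' }
  FOLLOW(D) = { '(', ';', 'd' }

D → ε: PREDICT = { '(', ';', 'd' }
D → C ;: PREDICT = { ';', 'c' }

M[D, $] is empty (no production applies)

Answer: Empty (error entry)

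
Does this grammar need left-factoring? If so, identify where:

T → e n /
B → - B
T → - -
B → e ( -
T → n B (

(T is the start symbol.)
No, left-factoring is not needed

Left-factoring is needed when two productions for the same non-terminal
share a common prefix on the right-hand side.

Productions for T:
  T → e n /
  T → - -
  T → n B (
Productions for B:
  B → - B
  B → e ( -

No common prefixes found.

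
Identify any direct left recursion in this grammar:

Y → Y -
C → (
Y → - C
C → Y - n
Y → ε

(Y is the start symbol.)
Y → Y -: LEFT RECURSIVE (starts with Y)
C → (: starts with '('
Y → - C: starts with '-'
C → Y - n: starts with Y
Y → ε: starts with ε

The grammar has direct left recursion on: Y.

Answer: Yes, Y is left-recursive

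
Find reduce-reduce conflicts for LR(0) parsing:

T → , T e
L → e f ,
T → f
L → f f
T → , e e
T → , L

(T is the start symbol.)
Augment with T' → T and build the canonical LR(0) collection (I0 = CLOSURE({[T' → . T]}), then GOTO on every symbol after a dot until no new states appear). It has 13 states:
  I0: { [T → . , L], [T → . , T e], [T → . , e e], [T → . f], [T' → . T] }  — shift
  I1: { [L → . e f ,], [L → . f f], [T → , . L], [T → , . T e], [T → , . e e], [T → . , L], [T → . , T e], [T → . , e e], [T → . f] }  — shift
  I2: { [T' → T .] }  — accept
  I3: { [T → f .] }  — reduce
  I4: { [T → , L .] }  — reduce
  I5: { [T → , T . e] }  — shift
  I6: { [L → e . f ,], [T → , e . e] }  — shift
  I7: { [L → f . f], [T → f .] }  — shift, reduce
  I8: { [L → f f .] }  — reduce
  I9: { [T → , e e .] }  — reduce
  I10: { [L → e f . ,] }  — shift
  I11: { [L → e f , .] }  — reduce
  I12: { [T → , T e .] }  — reduce

No state contains more than one complete item.

Answer: No reduce-reduce conflicts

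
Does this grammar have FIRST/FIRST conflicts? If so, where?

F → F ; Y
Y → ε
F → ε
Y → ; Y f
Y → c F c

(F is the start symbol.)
FIRST sets of the non-terminals at (or reachable through a nullable prefix from) the front of some alternative:
  FIRST(F) = { ';', ε }

Productions for F:
  F → F ; Y: FIRST = { ';' }
  F → ε: FIRST = { ε }
Productions for Y:
  Y → ε: FIRST = { ε }
  Y → ; Y f: FIRST = { ';' }
  Y → c F c: FIRST = { 'c' }

All alternatives of each non-terminal have pairwise disjoint FIRST sets.

Answer: No FIRST/FIRST conflicts.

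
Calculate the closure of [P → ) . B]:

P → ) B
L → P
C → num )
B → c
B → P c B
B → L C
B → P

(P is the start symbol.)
To compute CLOSURE, for each item [A → α.Bβ] where B is a non-terminal, add [B → .γ] for all productions B → γ; repeat for the newly added items until nothing changes.

Start with: [P → ) . B]
  [P → ) . B] has the dot before B: add [B → . c], [B → . P c B], [B → . L C], [B → . P]
  [B → . P c B] has the dot before P: add [P → . ) B]
  [B → . L C] has the dot before L: add [L → . P]
No further items can be added.

CLOSURE = { [B → . L C], [B → . P c B], [B → . P], [B → . c], [L → . P], [P → ) . B], [P → . ) B] }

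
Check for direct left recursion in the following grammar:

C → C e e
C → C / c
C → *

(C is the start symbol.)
Yes, C is left-recursive

Direct left recursion occurs when N → N α for some non-terminal N (the right-hand side begins with the left-hand side itself).

C → C e e: LEFT RECURSIVE (starts with C)
C → C / c: LEFT RECURSIVE (starts with C)
C → *: starts with '*'

The grammar has direct left recursion on: C.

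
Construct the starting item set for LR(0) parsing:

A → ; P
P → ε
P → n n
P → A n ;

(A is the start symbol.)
First, augment the grammar with A' → A
I₀ = CLOSURE({ [A' → . A] }):
  [A' → . A] has the dot before A: add [A → . ; P]
No further items can be added.

I₀ = { [A → . ; P], [A' → . A] }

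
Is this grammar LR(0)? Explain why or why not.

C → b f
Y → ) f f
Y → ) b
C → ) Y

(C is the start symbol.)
Yes, the grammar is LR(0)

A grammar is LR(0) if no state in the canonical LR(0) collection has:
  - both a shift item (dot before a terminal) and a complete item (shift-reduce conflict), or
  - two or more complete items (reduce-reduce conflict; the accept item [C' → C .] counts as a complete item here).

Augment with C' → C and build the canonical LR(0) collection (I0 = CLOSURE({[C' → . C]}), then GOTO on every symbol after a dot until no new states appear). It has 10 states:
  I0: { [C → . ) Y], [C → . b f], [C' → . C] }  — shift
  I1: { [C → ) . Y], [Y → . ) b], [Y → . ) f f] }  — shift
  I2: { [C' → C .] }  — accept
  I3: { [C → b . f] }  — shift
  I4: { [C → b f .] }  — reduce
  I5: { [Y → ) . b], [Y → ) . f f] }  — shift
  I6: { [C → ) Y .] }  — reduce
  I7: { [Y → ) b .] }  — reduce
  I8: { [Y → ) f . f] }  — shift
  I9: { [Y → ) f f .] }  — reduce

Every state is either a pure shift/goto state or contains exactly one complete item and nothing to shift — no conflicts. The grammar is LR(0).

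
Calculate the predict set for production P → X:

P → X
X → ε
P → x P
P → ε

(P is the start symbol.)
PREDICT(P → X) = (FIRST(RHS) \ {ε}) ∪ (FOLLOW(P) if ε ∈ FIRST(RHS), i.e. RHS ⇒* ε)
FIRST(X) = { ε }
FIRST(X) = { ε }
ε ∈ FIRST(X) (the right-hand side is nullable), so add FOLLOW(P) = { $ }
PREDICT(P → X) = { $ }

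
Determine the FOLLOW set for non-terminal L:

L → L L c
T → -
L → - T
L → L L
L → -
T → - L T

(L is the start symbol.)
{ $, '-', 'c' }

L is the start symbol, so $ ∈ FOLLOW(L).
In L → L L c: L is followed by L c, add FIRST(L c) \ {ε} = { '-' }
In L → L L c: L is followed by c, add FIRST(c) \ {ε} = { 'c' }
In L → L L: L is followed by L, add FIRST(L) \ {ε} = { '-' }
In L → L L: L is at the end; this adds FOLLOW(L) to itself — nothing new
In T → - L T: L is followed by T, add FIRST(T) \ {ε} = { '-' }

Taking the union: FOLLOW(L) = { $, '-', 'c' }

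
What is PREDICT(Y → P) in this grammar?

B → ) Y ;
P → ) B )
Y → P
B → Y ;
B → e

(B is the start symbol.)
PREDICT(Y → P) = (FIRST(RHS) \ {ε}) ∪ (FOLLOW(Y) if ε ∈ FIRST(RHS), i.e. RHS ⇒* ε)
FIRST(P) = { ')' }
FIRST(P) = { ')' }
ε ∉ FIRST(P), so FOLLOW(Y) is not added.
PREDICT(Y → P) = { ')' }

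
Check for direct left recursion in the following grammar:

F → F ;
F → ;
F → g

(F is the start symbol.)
F → F ;: LEFT RECURSIVE (starts with F)
F → ;: starts with ';'
F → g: starts with g

The grammar has direct left recursion on: F.

Answer: Yes, F is left-recursive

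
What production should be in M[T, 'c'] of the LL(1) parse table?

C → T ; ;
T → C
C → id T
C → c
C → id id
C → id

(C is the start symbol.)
T → C

To find M[T, 'c'], we find productions for T where 'c' is in the predict set (PREDICT(N → α) = (FIRST(α) \ {ε}) ∪ (FOLLOW(N) if α ⇒* ε)).

Relevant sets:
  FIRST(C) = { 'c', 'id' }

T → C: PREDICT = { 'c', 'id' }
  'c' is in predict set, so this production goes in M[T, 'c']

M[T, 'c'] = T → C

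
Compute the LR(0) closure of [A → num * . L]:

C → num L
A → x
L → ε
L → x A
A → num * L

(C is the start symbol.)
Start with: [A → num * . L]
  [A → num * . L] has the dot before L: add [L → .], [L → . x A]
No further items can be added.

CLOSURE = { [A → num * . L], [L → . x A], [L → .] }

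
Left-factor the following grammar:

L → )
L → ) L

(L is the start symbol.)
Left-factoring transforms A → αβ₁ | αβ₂ into A → αA' and A' → β₁ | β₂
(α is the longest common prefix among the alternatives). Repeat until
no nonterminal has two alternatives with a common prefix.

Round 1: L has alternatives sharing prefix ')'. Introduce L': L → ) L'
  Add: L' → ε
  Add: L' → L

No remaining common prefixes — done.

Resulting grammar:
L → ) L'
L' → ε
L' → L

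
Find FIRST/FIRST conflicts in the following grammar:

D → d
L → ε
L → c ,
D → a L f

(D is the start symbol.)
A FIRST/FIRST conflict occurs when two productions N → α and N → β for the same non-terminal have FIRST(α) ∩ FIRST(β) ≠ ∅ (with ε ∈ FIRST of a nullable right-hand side, so two nullable alternatives also conflict).

Productions for D:
  D → d: FIRST = { 'd' }
  D → a L f: FIRST = { 'a' }
Productions for L:
  L → ε: FIRST = { ε }
  L → c ,: FIRST = { 'c' }

All alternatives of each non-terminal have pairwise disjoint FIRST sets.

Answer: No FIRST/FIRST conflicts.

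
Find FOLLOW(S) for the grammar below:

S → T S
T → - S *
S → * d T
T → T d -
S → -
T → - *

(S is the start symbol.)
{ $, '*' }

S is the start symbol, so $ ∈ FOLLOW(S).
In S → T S: S is at the end; this adds FOLLOW(S) to itself — nothing new
In T → - S *: S is followed by '*', add FIRST('*') \ {ε} = { '*' }

Taking the union: FOLLOW(S) = { $, '*' }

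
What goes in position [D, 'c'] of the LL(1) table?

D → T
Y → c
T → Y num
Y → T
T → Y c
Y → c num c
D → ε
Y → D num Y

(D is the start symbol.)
D → T

To find M[D, 'c'], we find productions for D where 'c' is in the predict set (PREDICT(N → α) = (FIRST(α) \ {ε}) ∪ (FOLLOW(N) if α ⇒* ε)).

Relevant sets:
  FIRST(T) = { 'c', 'num' }
  FOLLOW(D) = { $, 'num' }

D → T: PREDICT = { 'c', 'num' }
  'c' is in predict set, so this production goes in M[D, 'c']
D → ε: PREDICT = { $, 'num' }

M[D, 'c'] = D → T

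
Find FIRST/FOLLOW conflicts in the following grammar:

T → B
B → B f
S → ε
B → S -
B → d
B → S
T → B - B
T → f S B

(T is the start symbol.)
Yes. B → B f with FOLLOW(B) on { '-', 'f' }; B → S '-' with FOLLOW(B) on { '-' }

A FIRST/FOLLOW conflict occurs when a non-terminal N has a nullable alternative N → β (β ⇒* ε) and another alternative N → α with FIRST(α) ∩ FOLLOW(N) ≠ ∅: on such a lookahead the parser cannot decide between expanding α and letting N vanish via β.

Nullable non-terminals: B, S, T.
FIRST sets used below: FIRST(B) = { '-', 'd', 'f', ε }, FIRST(S) = { ε }

B: nullable alternative(s) B → S; FOLLOW(B) = { $, '-', 'f' }
  B → B f: FIRST \ {ε} = { '-', 'd', 'f' } — overlaps FOLLOW(B) on { '-', 'f' }: CONFLICT
  B → S -: FIRST \ {ε} = { '-' } — overlaps FOLLOW(B) on { '-' }: CONFLICT
  B → d: FIRST \ {ε} = { 'd' } — disjoint from FOLLOW(B)
  B → S: FIRST \ {ε} = { } — this is the only nullable alternative, skip
S has a nullable alternative but only one production, so nothing to check.

T: nullable alternative(s) T → B; FOLLOW(T) = { $ }
  T → B: FIRST \ {ε} = { '-', 'd', 'f' } — this is the only nullable alternative, skip
  T → B - B: FIRST \ {ε} = { '-', 'd', 'f' } — disjoint from FOLLOW(T)
  T → f S B: FIRST \ {ε} = { 'f' } — disjoint from FOLLOW(T)

So the grammar has 2 FIRST/FOLLOW conflicts (marked CONFLICT above).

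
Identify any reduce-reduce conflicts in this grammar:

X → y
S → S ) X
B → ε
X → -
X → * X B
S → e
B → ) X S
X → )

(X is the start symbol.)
Augment with X' → X and build the canonical LR(0) collection (I0 = CLOSURE({[X' → . X]}), then GOTO on every symbol after a dot until no new states appear). It has 14 states:
  I0: { [X → . )], [X → . * X B], [X → . -], [X → . y], [X' → . X] }  — shift
  I1: { [X → ) .] }  — reduce
  I2: { [X → * . X B], [X → . )], [X → . * X B], [X → . -], [X → . y] }  — shift
  I3: { [X → - .] }  — reduce
  I4: { [X' → X .] }  — accept
  I5: { [X → y .] }  — reduce
  I6: { [B → . ) X S], [B → .], [X → * X . B] }  — shift, reduce
  I7: { [B → ) . X S], [X → . )], [X → . * X B], [X → . -], [X → . y] }  — shift
  I8: { [X → * X B .] }  — reduce
  I9: { [B → ) X . S], [S → . S ) X], [S → . e] }  — shift
  I10: { [B → ) X S .], [S → S . ) X] }  — shift, reduce
  I11: { [S → e .] }  — reduce
  I12: { [S → S ) . X], [X → . )], [X → . * X B], [X → . -], [X → . y] }  — shift
  I13: { [S → S ) X .] }  — reduce

No state contains more than one complete item.

Answer: No reduce-reduce conflicts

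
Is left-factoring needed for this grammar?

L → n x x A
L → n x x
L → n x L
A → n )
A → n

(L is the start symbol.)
Yes, L has productions with common prefix 'n x'; A has productions with common prefix 'n'

Left-factoring is needed when two productions for the same non-terminal
share a common prefix on the right-hand side.

Productions for L:
  L → n x x A
  L → n x x
  L → n x L
Productions for A:
  A → n )
  A → n

Found common prefix 'n x' in productions for L
Found common prefix 'n' in productions for A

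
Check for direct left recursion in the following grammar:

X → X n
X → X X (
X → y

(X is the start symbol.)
X → X n: LEFT RECURSIVE (starts with X)
X → X X (: LEFT RECURSIVE (starts with X)
X → y: starts with y

The grammar has direct left recursion on: X.

Answer: Yes, X is left-recursive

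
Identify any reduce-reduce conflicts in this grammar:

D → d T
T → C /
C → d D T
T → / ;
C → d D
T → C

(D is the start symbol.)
No reduce-reduce conflicts

A reduce-reduce conflict occurs when an LR(0) state has two complete items [A → α .] and [B → β .] — both call for a reduction, and with no lookahead the parser cannot choose between them.

Augment with D' → D and build the canonical LR(0) collection (I0 = CLOSURE({[D' → . D]}), then GOTO on every symbol after a dot until no new states appear). It has 11 states:
  I0: { [D → . d T], [D' → . D] }  — shift
  I1: { [D' → D .] }  — accept
  I2: { [C → . d D T], [C → . d D], [D → d . T], [T → . / ;], [T → . C /], [T → . C] }  — shift
  I3: { [T → / . ;] }  — shift
  I4: { [T → C . /], [T → C .] }  — shift, reduce
  I5: { [D → d T .] }  — reduce
  I6: { [C → d . D T], [C → d . D], [D → . d T] }  — shift
  I7: { [C → . d D T], [C → . d D], [C → d D . T], [C → d D .], [T → . / ;], [T → . C /], [T → . C] }  — shift, reduce
  I8: { [C → d D T .] }  — reduce
  I9: { [T → C / .] }  — reduce
  I10: { [T → / ; .] }  — reduce

No state contains more than one complete item.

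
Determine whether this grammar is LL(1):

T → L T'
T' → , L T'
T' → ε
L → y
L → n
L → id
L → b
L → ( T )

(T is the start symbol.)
Yes, the grammar is LL(1).

A grammar is LL(1) if for each non-terminal N with multiple productions, the predict sets of those productions are pairwise disjoint, where PREDICT(N → α) = (FIRST(α) \ {ε}) ∪ (FOLLOW(N) if α ⇒* ε).

Relevant sets:
  FOLLOW(T') = { $, ')' }

For T':
  PREDICT(T' → ',' L T') = { ',' }
  PREDICT(T' → ε) = { $, ')' }
For L:
  PREDICT(L → y) = { 'y' }
  PREDICT(L → n) = { 'n' }
  PREDICT(L → id) = { 'id' }
  PREDICT(L → b) = { 'b' }
  PREDICT(L → '(' T ')') = { '(' }
T has a single production, so nothing to check there.

All predict sets are disjoint. The grammar IS LL(1).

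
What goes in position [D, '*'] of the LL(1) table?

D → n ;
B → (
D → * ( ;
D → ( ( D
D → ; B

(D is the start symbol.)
To find M[D, '*'], we find productions for D where '*' is in the predict set (PREDICT(N → α) = (FIRST(α) \ {ε}) ∪ (FOLLOW(N) if α ⇒* ε)).

D → n ;: PREDICT = { 'n' }
D → * ( ;: PREDICT = { '*' }
  '*' is in predict set, so this production goes in M[D, '*']
D → ( ( D: PREDICT = { '(' }
D → ; B: PREDICT = { ';' }

M[D, '*'] = D → * ( ;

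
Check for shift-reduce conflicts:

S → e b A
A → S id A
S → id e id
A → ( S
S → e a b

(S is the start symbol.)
Augment with S' → S and build the canonical LR(0) collection (I0 = CLOSURE({[S' → . S]}), then GOTO on every symbol after a dot until no new states appear). It has 15 states:
  I0: { [S → . e a b], [S → . e b A], [S → . id e id], [S' → . S] }  — shift
  I1: { [S' → S .] }  — accept
  I2: { [S → e . a b], [S → e . b A] }  — shift
  I3: { [S → id . e id] }  — shift
  I4: { [S → id e . id] }  — shift
  I5: { [S → id e id .] }  — reduce
  I6: { [S → e a . b] }  — shift
  I7: { [A → . ( S], [A → . S id A], [S → . e a b], [S → . e b A], [S → . id e id], [S → e b . A] }  — shift
  I8: { [A → ( . S], [S → . e a b], [S → . e b A], [S → . id e id] }  — shift
  I9: { [S → e b A .] }  — reduce
  I10: { [A → S . id A] }  — shift
  I11: { [A → . ( S], [A → . S id A], [A → S id . A], [S → . e a b], [S → . e b A], [S → . id e id] }  — shift
  I12: { [A → S id A .] }  — reduce
  I13: { [A → ( S .] }  — reduce
  I14: { [S → e a b .] }  — reduce

No state contains both a complete item and a shift item.

Answer: No shift-reduce conflicts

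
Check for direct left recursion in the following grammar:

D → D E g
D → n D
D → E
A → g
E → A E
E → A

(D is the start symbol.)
D → D E g: LEFT RECURSIVE (starts with D)
D → n D: starts with n
D → E: starts with E
A → g: starts with g
E → A E: starts with A
E → A: starts with A

The grammar has direct left recursion on: D.

Answer: Yes, D is left-recursive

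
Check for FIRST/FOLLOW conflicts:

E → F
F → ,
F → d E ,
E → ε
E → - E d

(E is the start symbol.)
Yes. E → F with FOLLOW(E) on { ',', 'd' }

Nullable non-terminals: E.
FIRST sets used below: FIRST(F) = { ',', 'd' }

E: nullable alternative(s) E → ε; FOLLOW(E) = { $, ',', 'd' }
  E → F: FIRST \ {ε} = { ',', 'd' } — overlaps FOLLOW(E) on { ',', 'd' }: CONFLICT
  E → ε: FIRST \ {ε} = { } — this is the only nullable alternative, skip
  E → - E d: FIRST \ {ε} = { '-' } — disjoint from FOLLOW(E)

F has no nullable alternative, so no FIRST/FOLLOW check is needed there.

So the grammar has 1 FIRST/FOLLOW conflict (marked CONFLICT above).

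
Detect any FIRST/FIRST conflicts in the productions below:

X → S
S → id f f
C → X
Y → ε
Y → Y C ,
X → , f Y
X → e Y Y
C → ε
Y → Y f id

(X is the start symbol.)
A FIRST/FIRST conflict occurs when two productions N → α and N → β for the same non-terminal have FIRST(α) ∩ FIRST(β) ≠ ∅ (with ε ∈ FIRST of a nullable right-hand side, so two nullable alternatives also conflict).

FIRST sets of the non-terminals at (or reachable through a nullable prefix from) the front of some alternative:
  FIRST(S) = { 'id' }
  FIRST(X) = { ',', 'e', 'id' }
  FIRST(Y) = { ',', 'e', 'f', 'id', ε }
  FIRST(C) = { ',', 'e', 'id', ε }

Productions for X:
  X → S: FIRST = { 'id' }
  X → , f Y: FIRST = { ',' }
  X → e Y Y: FIRST = { 'e' }
Productions for C:
  C → X: FIRST = { ',', 'e', 'id' }
  C → ε: FIRST = { ε }
Productions for Y:
  Y → ε: FIRST = { ε }
  Y → Y C ,: FIRST = { ',', 'e', 'f', 'id' }
  Y → Y f id: FIRST = { ',', 'e', 'f', 'id' }
S has only one production, so no FIRST/FIRST conflict is possible there.

Conflict for Y: Y → Y C , and Y → Y f id
  Overlap: { ',', 'e', 'f', 'id' }

Answer: Yes. Y → Y C ',' / Y → Y f id on { ',', 'e', 'f', 'id' }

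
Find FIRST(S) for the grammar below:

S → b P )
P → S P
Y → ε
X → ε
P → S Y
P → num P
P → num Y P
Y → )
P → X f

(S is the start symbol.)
From S → b P ):
  - b is a terminal: add 'b' and stop

Collecting: FIRST(S) = { 'b' }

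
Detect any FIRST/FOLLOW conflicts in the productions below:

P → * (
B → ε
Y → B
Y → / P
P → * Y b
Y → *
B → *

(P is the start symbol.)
A FIRST/FOLLOW conflict occurs when a non-terminal N has a nullable alternative N → β (β ⇒* ε) and another alternative N → α with FIRST(α) ∩ FOLLOW(N) ≠ ∅: on such a lookahead the parser cannot decide between expanding α and letting N vanish via β.

Nullable non-terminals: B, Y.
FIRST sets used below: FIRST(B) = { '*', ε }

B: nullable alternative(s) B → ε; FOLLOW(B) = { 'b' }
  B → ε: FIRST \ {ε} = { } — this is the only nullable alternative, skip
  B → *: FIRST \ {ε} = { '*' } — disjoint from FOLLOW(B)

Y: nullable alternative(s) Y → B; FOLLOW(Y) = { 'b' }
  Y → B: FIRST \ {ε} = { '*' } — this is the only nullable alternative, skip
  Y → / P: FIRST \ {ε} = { '/' } — disjoint from FOLLOW(Y)
  Y → *: FIRST \ {ε} = { '*' } — disjoint from FOLLOW(Y)

P has no nullable alternative, so no FIRST/FOLLOW check is needed there.

No FIRST/FOLLOW conflicts found.

Answer: No FIRST/FOLLOW conflicts.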